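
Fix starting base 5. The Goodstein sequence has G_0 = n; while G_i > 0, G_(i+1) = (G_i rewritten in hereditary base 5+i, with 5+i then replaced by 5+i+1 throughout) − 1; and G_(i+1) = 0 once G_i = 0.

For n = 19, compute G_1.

i=0: 19 = 3·5 + 4 (b=5); 5→6: 3·6 + 4 = 22; 22−1 = 21
i=1: 21 = 3·6 + 3 (b=6); 6→7: 3·7 + 3 = 24; 24−1 = 23

21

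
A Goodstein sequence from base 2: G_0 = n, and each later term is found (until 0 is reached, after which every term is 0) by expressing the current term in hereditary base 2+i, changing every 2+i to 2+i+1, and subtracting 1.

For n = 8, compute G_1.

G_0 = 8. HB_2(8) = 2^(2 + 1). Bump = 81. G_1 = 80.
G_1 = 80. HB_3(80) = 2·3^3 + 2·3^2 + 2·3 + 2. Bump = 554. G_2 = 553.

80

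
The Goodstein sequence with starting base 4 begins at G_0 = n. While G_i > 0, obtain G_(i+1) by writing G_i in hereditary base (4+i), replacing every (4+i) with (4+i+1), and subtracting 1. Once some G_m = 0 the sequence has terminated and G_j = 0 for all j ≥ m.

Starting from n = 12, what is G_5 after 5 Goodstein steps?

18

12 —HB4→ 3·4 —bump→ 3·5 = 15 —(−1)→ 14
14 —HB5→ 2·5 + 4 —bump→ 2·6 + 4 = 16 —(−1)→ 15
15 —HB6→ 2·6 + 3 —bump→ 2·7 + 3 = 17 —(−1)→ 16
16 —HB7→ 2·7 + 2 —bump→ 2·8 + 2 = 18 —(−1)→ 17
17 —HB8→ 2·8 + 1 —bump→ 2·9 + 1 = 19 —(−1)→ 18
18 —HB9→ 2·9 —bump→ 2·10 = 20 —(−1)→ 19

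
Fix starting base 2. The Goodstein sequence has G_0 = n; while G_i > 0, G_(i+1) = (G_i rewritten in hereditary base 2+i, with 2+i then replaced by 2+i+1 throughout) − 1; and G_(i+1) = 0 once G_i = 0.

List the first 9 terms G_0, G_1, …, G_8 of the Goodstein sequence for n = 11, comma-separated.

G_0 = 11. HB_2(11) = 2^(2 + 1) + 2 + 1. Bump = 85. G_1 = 84.
G_1 = 84. HB_3(84) = 3^(3 + 1) + 3. Bump = 1028. G_2 = 1027.
G_2 = 1027. HB_4(1027) = 4^(4 + 1) + 3. Bump = 15628. G_3 = 15627.
G_3 = 15627. HB_5(15627) = 5^(5 + 1) + 2. Bump = 279938. G_4 = 279937.
G_4 = 279937. HB_6(279937) = 6^(6 + 1) + 1. Bump = 5764802. G_5 = 5764801.
G_5 = 5764801. HB_7(5764801) = 7^(7 + 1). Bump = 134217728. G_6 = 134217727.
G_6 = 134217727. HB_8(134217727) = 7·8^8 + 7·8^7 + 7·8^6 + 7·8^5 + 7·8^4 + 7·8^3 + 7·8^2 + 7·8 + 7. Bump = 2749609303. G_7 = 2749609302.
G_7 = 2749609302. HB_9(2749609302) = 7·9^9 + 7·9^7 + 7·9^6 + 7·9^5 + 7·9^4 + 7·9^3 + 7·9^2 + 7·9 + 6. Bump = 70077777776. G_8 = 70077777775.

11, 84, 1027, 15627, 279937, 5764801, 134217727, 2749609302, 70077777775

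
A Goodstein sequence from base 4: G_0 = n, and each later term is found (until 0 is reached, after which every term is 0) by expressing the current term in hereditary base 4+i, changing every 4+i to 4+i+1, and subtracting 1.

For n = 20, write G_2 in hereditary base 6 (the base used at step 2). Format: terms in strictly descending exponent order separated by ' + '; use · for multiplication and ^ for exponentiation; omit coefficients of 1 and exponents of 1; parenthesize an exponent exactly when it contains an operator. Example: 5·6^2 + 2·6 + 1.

6^2 + 3

base 4: 20 = 4^2 + 4; at 5: 5^2 + 5 = 30; next = 29
base 5: 29 = 5^2 + 4; at 6: 6^2 + 4 = 40; next = 39
base 6: 39 = 6^2 + 3; at 7: 7^2 + 3 = 52; next = 51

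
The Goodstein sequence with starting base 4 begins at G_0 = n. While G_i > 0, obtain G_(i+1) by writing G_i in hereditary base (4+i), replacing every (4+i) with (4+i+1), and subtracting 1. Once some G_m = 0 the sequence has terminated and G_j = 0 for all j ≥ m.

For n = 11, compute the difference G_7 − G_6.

G_0 = 11. HB_4(11) = 2·4 + 3. Bump = 13. G_1 = 12.
G_1 = 12. HB_5(12) = 2·5 + 2. Bump = 14. G_2 = 13.
G_2 = 13. HB_6(13) = 2·6 + 1. Bump = 15. G_3 = 14.
G_3 = 14. HB_7(14) = 2·7. Bump = 16. G_4 = 15.
G_4 = 15. HB_8(15) = 8 + 7. Bump = 16. G_5 = 15.
G_5 = 15. HB_9(15) = 9 + 6. Bump = 16. G_6 = 15.
G_6 = 15. HB_10(15) = 10 + 5. Bump = 16. G_7 = 15.

0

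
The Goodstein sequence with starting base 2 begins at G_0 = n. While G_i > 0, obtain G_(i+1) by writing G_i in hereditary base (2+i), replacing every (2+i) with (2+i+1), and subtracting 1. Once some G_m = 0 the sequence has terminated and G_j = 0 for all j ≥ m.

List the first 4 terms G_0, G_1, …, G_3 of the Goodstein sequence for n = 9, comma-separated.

9, 81, 1023, 9842

i=0: 9 = 2^(2 + 1) + 1 (b=2); 2→3: 3^(3 + 1) + 1 = 82; 82−1 = 81
i=1: 81 = 3^(3 + 1) (b=3); 3→4: 4^(4 + 1) = 1024; 1024−1 = 1023
i=2: 1023 = 3·4^4 + 3·4^3 + 3·4^2 + 3·4 + 3 (b=4); 4→5: 3·5^5 + 3·5^3 + 3·5^2 + 3·5 + 3 = 9843; 9843−1 = 9842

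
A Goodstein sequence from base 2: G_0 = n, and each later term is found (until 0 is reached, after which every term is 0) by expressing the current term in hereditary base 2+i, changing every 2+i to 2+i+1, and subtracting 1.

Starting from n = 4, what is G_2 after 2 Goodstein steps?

G_0=4  [base 2] 2^2  →[2↦3]→  3^3 = 27  −1 ⇒ G_1=26
G_1=26  [base 3] 2·3^2 + 2·3 + 2  →[3↦4]→  2·4^2 + 2·4 + 2 = 42  −1 ⇒ G_2=41
G_2=41  [base 4] 2·4^2 + 2·4 + 1  →[4↦5]→  2·5^2 + 2·5 + 1 = 61  −1 ⇒ G_3=60

41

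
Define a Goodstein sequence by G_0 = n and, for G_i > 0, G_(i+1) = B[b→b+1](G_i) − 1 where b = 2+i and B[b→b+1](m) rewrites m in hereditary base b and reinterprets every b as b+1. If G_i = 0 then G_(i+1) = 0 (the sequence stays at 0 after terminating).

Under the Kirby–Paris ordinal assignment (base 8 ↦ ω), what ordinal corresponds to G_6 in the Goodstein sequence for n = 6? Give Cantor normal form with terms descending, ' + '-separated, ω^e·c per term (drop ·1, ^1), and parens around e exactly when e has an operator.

[0] 6 ≡ 2^2 + 2 (base 2). Lift 3: 30. −1: 29.
[1] 29 ≡ 3^3 + 2 (base 3). Lift 4: 258. −1: 257.
[2] 257 ≡ 4^4 + 1 (base 4). Lift 5: 3126. −1: 3125.
[3] 3125 ≡ 5^5 (base 5). Lift 6: 46656. −1: 46655.
[4] 46655 ≡ 5·6^5 + 5·6^4 + 5·6^3 + 5·6^2 + 5·6 + 5 (base 6). Lift 7: 98040. −1: 98039.
[5] 98039 ≡ 5·7^5 + 5·7^4 + 5·7^3 + 5·7^2 + 5·7 + 4 (base 7). Lift 8: 187244. −1: 187243.

ω^5·5 + ω^4·5 + ω^3·5 + ω^2·5 + ω·5 + 3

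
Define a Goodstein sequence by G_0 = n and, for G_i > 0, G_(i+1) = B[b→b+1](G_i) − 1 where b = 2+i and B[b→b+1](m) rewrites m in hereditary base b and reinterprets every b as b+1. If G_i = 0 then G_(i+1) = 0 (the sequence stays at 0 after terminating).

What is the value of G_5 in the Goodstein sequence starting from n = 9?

2471826

[0] 9 ≡ 2^(2 + 1) + 1 (base 2). Lift 3: 82. −1: 81.
[1] 81 ≡ 3^(3 + 1) (base 3). Lift 4: 1024. −1: 1023.
[2] 1023 ≡ 3·4^4 + 3·4^3 + 3·4^2 + 3·4 + 3 (base 4). Lift 5: 9843. −1: 9842.
[3] 9842 ≡ 3·5^5 + 3·5^3 + 3·5^2 + 3·5 + 2 (base 5). Lift 6: 140744. −1: 140743.
[4] 140743 ≡ 3·6^6 + 3·6^3 + 3·6^2 + 3·6 + 1 (base 6). Lift 7: 2471827. −1: 2471826.
[5] 2471826 ≡ 3·7^7 + 3·7^3 + 3·7^2 + 3·7 (base 7). Lift 8: 50333400. −1: 50333399.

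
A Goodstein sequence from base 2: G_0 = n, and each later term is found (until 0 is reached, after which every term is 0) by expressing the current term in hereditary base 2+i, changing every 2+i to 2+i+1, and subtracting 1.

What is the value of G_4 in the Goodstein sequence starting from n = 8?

93395

base 2: 8 = 2^(2 + 1); at 3: 3^(3 + 1) = 81; next = 80
base 3: 80 = 2·3^3 + 2·3^2 + 2·3 + 2; at 4: 2·4^4 + 2·4^2 + 2·4 + 2 = 554; next = 553
base 4: 553 = 2·4^4 + 2·4^2 + 2·4 + 1; at 5: 2·5^5 + 2·5^2 + 2·5 + 1 = 6311; next = 6310
base 5: 6310 = 2·5^5 + 2·5^2 + 2·5; at 6: 2·6^6 + 2·6^2 + 2·6 = 93396; next = 93395
base 6: 93395 = 2·6^6 + 2·6^2 + 6 + 5; at 7: 2·7^7 + 2·7^2 + 7 + 5 = 1647196; next = 1647195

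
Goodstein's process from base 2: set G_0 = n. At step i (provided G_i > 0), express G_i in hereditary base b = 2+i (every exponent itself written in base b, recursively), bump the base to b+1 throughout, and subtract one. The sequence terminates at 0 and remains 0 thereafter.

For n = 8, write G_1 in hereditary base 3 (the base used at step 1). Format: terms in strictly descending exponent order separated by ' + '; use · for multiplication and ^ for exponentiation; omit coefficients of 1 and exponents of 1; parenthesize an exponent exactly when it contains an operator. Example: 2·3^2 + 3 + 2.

[0] 8 ≡ 2^(2 + 1) (base 2). Lift 3: 81. −1: 80.
[1] 80 ≡ 2·3^3 + 2·3^2 + 2·3 + 2 (base 3). Lift 4: 554. −1: 553.

2·3^3 + 2·3^2 + 2·3 + 2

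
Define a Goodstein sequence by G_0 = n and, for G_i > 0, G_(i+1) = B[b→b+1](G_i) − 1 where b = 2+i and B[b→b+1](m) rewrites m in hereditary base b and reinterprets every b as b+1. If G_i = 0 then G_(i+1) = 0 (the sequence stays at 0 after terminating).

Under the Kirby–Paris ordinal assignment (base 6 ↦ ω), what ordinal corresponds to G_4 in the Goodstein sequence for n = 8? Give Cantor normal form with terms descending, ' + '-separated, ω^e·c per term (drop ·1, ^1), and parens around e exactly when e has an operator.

ω^ω·2 + ω^2·2 + ω + 5

i=0: 8 = 2^(2 + 1) (b=2); 2→3: 3^(3 + 1) = 81; 81−1 = 80
i=1: 80 = 2·3^3 + 2·3^2 + 2·3 + 2 (b=3); 3→4: 2·4^4 + 2·4^2 + 2·4 + 2 = 554; 554−1 = 553
i=2: 553 = 2·4^4 + 2·4^2 + 2·4 + 1 (b=4); 4→5: 2·5^5 + 2·5^2 + 2·5 + 1 = 6311; 6311−1 = 6310
i=3: 6310 = 2·5^5 + 2·5^2 + 2·5 (b=5); 5→6: 2·6^6 + 2·6^2 + 2·6 = 93396; 93396−1 = 93395
i=4: 93395 = 2·6^6 + 2·6^2 + 6 + 5 (b=6); 6→7: 2·7^7 + 2·7^2 + 7 + 5 = 1647196; 1647196−1 = 1647195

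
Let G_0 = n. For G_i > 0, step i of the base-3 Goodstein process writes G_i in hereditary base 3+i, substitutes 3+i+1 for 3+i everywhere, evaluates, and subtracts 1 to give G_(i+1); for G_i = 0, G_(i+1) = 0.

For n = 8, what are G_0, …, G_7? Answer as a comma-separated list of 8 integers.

G_0=8  [base 3] 2·3 + 2  →[3↦4]→  2·4 + 2 = 10  −1 ⇒ G_1=9
G_1=9  [base 4] 2·4 + 1  →[4↦5]→  2·5 + 1 = 11  −1 ⇒ G_2=10
G_2=10  [base 5] 2·5  →[5↦6]→  2·6 = 12  −1 ⇒ G_3=11
G_3=11  [base 6] 6 + 5  →[6↦7]→  7 + 5 = 12  −1 ⇒ G_4=11
G_4=11  [base 7] 7 + 4  →[7↦8]→  8 + 4 = 12  −1 ⇒ G_5=11
G_5=11  [base 8] 8 + 3  →[8↦9]→  9 + 3 = 12  −1 ⇒ G_6=11
G_6=11  [base 9] 9 + 2  →[9↦10]→  10 + 2 = 12  −1 ⇒ G_7=11

8, 9, 10, 11, 11, 11, 11, 11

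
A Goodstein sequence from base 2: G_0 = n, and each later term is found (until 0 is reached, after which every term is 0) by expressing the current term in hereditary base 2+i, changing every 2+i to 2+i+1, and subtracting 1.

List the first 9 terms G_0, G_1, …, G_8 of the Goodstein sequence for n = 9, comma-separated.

9, 81, 1023, 9842, 140743, 2471826, 50333399, 1162263921, 30000003325

G_0=9  [base 2] 2^(2 + 1) + 1  →[2↦3]→  3^(3 + 1) + 1 = 82  −1 ⇒ G_1=81
G_1=81  [base 3] 3^(3 + 1)  →[3↦4]→  4^(4 + 1) = 1024  −1 ⇒ G_2=1023
G_2=1023  [base 4] 3·4^4 + 3·4^3 + 3·4^2 + 3·4 + 3  →[4↦5]→  3·5^5 + 3·5^3 + 3·5^2 + 3·5 + 3 = 9843  −1 ⇒ G_3=9842
G_3=9842  [base 5] 3·5^5 + 3·5^3 + 3·5^2 + 3·5 + 2  →[5↦6]→  3·6^6 + 3·6^3 + 3·6^2 + 3·6 + 2 = 140744  −1 ⇒ G_4=140743
G_4=140743  [base 6] 3·6^6 + 3·6^3 + 3·6^2 + 3·6 + 1  →[6↦7]→  3·7^7 + 3·7^3 + 3·7^2 + 3·7 + 1 = 2471827  −1 ⇒ G_5=2471826
G_5=2471826  [base 7] 3·7^7 + 3·7^3 + 3·7^2 + 3·7  →[7↦8]→  3·8^8 + 3·8^3 + 3·8^2 + 3·8 = 50333400  −1 ⇒ G_6=50333399
G_6=50333399  [base 8] 3·8^8 + 3·8^3 + 3·8^2 + 2·8 + 7  →[8↦9]→  3·9^9 + 3·9^3 + 3·9^2 + 2·9 + 7 = 1162263922  −1 ⇒ G_7=1162263921
G_7=1162263921  [base 9] 3·9^9 + 3·9^3 + 3·9^2 + 2·9 + 6  →[9↦10]→  3·10^10 + 3·10^3 + 3·10^2 + 2·10 + 6 = 30000003326  −1 ⇒ G_8=30000003325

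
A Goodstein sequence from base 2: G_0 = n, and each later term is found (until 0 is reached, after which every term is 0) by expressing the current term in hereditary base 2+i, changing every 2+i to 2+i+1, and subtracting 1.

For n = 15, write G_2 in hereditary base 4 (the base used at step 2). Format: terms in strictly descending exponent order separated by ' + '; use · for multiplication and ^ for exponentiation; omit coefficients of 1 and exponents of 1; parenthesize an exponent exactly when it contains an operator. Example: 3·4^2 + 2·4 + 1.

4^(4 + 1) + 4^4 + 3

[0] 15 ≡ 2^(2 + 1) + 2^2 + 2 + 1 (base 2). Lift 3: 112. −1: 111.
[1] 111 ≡ 3^(3 + 1) + 3^3 + 3 (base 3). Lift 4: 1284. −1: 1283.
[2] 1283 ≡ 4^(4 + 1) + 4^4 + 3 (base 4). Lift 5: 18753. −1: 18752.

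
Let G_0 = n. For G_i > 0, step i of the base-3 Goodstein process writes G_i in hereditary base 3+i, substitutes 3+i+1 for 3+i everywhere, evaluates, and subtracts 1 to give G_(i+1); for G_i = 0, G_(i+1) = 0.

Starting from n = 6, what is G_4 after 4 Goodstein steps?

7

step 0: 6 = 2·3; sub 4 for 3: 2·4; = 8; G_1 = 8−1 = 7
step 1: 7 = 4 + 3; sub 5 for 4: 5 + 3; = 8; G_2 = 8−1 = 7
step 2: 7 = 5 + 2; sub 6 for 5: 6 + 2; = 8; G_3 = 8−1 = 7
step 3: 7 = 6 + 1; sub 7 for 6: 7 + 1; = 8; G_4 = 8−1 = 7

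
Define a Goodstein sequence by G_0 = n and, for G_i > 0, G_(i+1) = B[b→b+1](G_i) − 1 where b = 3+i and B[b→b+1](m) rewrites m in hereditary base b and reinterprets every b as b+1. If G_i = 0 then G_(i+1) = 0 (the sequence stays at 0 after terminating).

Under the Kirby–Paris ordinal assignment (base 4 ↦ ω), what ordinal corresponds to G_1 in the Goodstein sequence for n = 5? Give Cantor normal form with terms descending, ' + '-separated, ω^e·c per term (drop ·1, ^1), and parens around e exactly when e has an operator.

ω + 1

step 0: 5 = 3 + 2; sub 4 for 3: 4 + 2; = 6; G_1 = 6−1 = 5
step 1: 5 = 4 + 1; sub 5 for 4: 5 + 1; = 6; G_2 = 6−1 = 5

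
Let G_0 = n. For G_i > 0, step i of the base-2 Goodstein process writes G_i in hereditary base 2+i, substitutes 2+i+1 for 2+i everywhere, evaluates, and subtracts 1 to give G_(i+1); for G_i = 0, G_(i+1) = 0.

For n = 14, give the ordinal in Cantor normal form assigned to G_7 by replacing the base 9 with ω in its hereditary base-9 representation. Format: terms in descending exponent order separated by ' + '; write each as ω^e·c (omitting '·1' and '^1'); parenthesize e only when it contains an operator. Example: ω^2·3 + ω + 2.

[0] 14 ≡ 2^(2 + 1) + 2^2 + 2 (base 2). Lift 3: 111. −1: 110.
[1] 110 ≡ 3^(3 + 1) + 3^3 + 2 (base 3). Lift 4: 1282. −1: 1281.
[2] 1281 ≡ 4^(4 + 1) + 4^4 + 1 (base 4). Lift 5: 18751. −1: 18750.
[3] 18750 ≡ 5^(5 + 1) + 5^5 (base 5). Lift 6: 326592. −1: 326591.
[4] 326591 ≡ 6^(6 + 1) + 5·6^5 + 5·6^4 + 5·6^3 + 5·6^2 + 5·6 + 5 (base 6). Lift 7: 5862841. −1: 5862840.
[5] 5862840 ≡ 7^(7 + 1) + 5·7^5 + 5·7^4 + 5·7^3 + 5·7^2 + 5·7 + 4 (base 7). Lift 8: 134404972. −1: 134404971.
[6] 134404971 ≡ 8^(8 + 1) + 5·8^5 + 5·8^4 + 5·8^3 + 5·8^2 + 5·8 + 3 (base 8). Lift 9: 3487116549. −1: 3487116548.

ω^(ω + 1) + ω^5·5 + ω^4·5 + ω^3·5 + ω^2·5 + ω·5 + 2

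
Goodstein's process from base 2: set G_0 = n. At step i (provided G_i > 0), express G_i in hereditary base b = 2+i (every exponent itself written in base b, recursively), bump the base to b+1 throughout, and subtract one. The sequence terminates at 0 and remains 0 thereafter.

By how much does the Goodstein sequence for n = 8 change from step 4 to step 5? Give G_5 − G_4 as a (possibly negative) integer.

base 2: 8 = 2^(2 + 1); at 3: 3^(3 + 1) = 81; next = 80
base 3: 80 = 2·3^3 + 2·3^2 + 2·3 + 2; at 4: 2·4^4 + 2·4^2 + 2·4 + 2 = 554; next = 553
base 4: 553 = 2·4^4 + 2·4^2 + 2·4 + 1; at 5: 2·5^5 + 2·5^2 + 2·5 + 1 = 6311; next = 6310
base 5: 6310 = 2·5^5 + 2·5^2 + 2·5; at 6: 2·6^6 + 2·6^2 + 2·6 = 93396; next = 93395
base 6: 93395 = 2·6^6 + 2·6^2 + 6 + 5; at 7: 2·7^7 + 2·7^2 + 7 + 5 = 1647196; next = 1647195

1553800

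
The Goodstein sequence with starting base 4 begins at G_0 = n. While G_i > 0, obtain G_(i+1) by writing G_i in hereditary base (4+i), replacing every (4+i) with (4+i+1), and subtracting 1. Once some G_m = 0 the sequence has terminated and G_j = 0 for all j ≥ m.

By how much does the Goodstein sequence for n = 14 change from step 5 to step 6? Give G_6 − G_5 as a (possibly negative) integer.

[0] 14 ≡ 3·4 + 2 (base 4). Lift 5: 17. −1: 16.
[1] 16 ≡ 3·5 + 1 (base 5). Lift 6: 19. −1: 18.
[2] 18 ≡ 3·6 (base 6). Lift 7: 21. −1: 20.
[3] 20 ≡ 2·7 + 6 (base 7). Lift 8: 22. −1: 21.
[4] 21 ≡ 2·8 + 5 (base 8). Lift 9: 23. −1: 22.
[5] 22 ≡ 2·9 + 4 (base 9). Lift 10: 24. −1: 23.

1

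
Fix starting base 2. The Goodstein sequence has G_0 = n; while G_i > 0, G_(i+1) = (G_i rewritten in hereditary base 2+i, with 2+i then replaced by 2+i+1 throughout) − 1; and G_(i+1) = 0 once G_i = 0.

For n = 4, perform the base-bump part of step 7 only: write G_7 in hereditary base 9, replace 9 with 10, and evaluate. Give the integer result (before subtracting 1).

212

base 2: 4 = 2^2; at 3: 3^3 = 27; next = 26
base 3: 26 = 2·3^2 + 2·3 + 2; at 4: 2·4^2 + 2·4 + 2 = 42; next = 41
base 4: 41 = 2·4^2 + 2·4 + 1; at 5: 2·5^2 + 2·5 + 1 = 61; next = 60
base 5: 60 = 2·5^2 + 2·5; at 6: 2·6^2 + 2·6 = 84; next = 83
base 6: 83 = 2·6^2 + 6 + 5; at 7: 2·7^2 + 7 + 5 = 110; next = 109
base 7: 109 = 2·7^2 + 7 + 4; at 8: 2·8^2 + 8 + 4 = 140; next = 139
base 8: 139 = 2·8^2 + 8 + 3; at 9: 2·9^2 + 9 + 3 = 174; next = 173
base 9: 173 = 2·9^2 + 9 + 2; at 10: 2·10^2 + 10 + 2 = 212; next = 211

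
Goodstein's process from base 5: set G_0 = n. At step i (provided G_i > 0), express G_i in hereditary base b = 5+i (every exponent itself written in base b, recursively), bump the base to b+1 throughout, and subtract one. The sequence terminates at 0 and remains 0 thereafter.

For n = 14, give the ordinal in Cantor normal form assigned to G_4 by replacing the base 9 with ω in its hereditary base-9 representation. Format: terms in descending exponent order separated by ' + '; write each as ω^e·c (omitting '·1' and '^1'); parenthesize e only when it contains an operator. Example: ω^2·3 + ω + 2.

G_0=14  [base 5] 2·5 + 4  →[5↦6]→  2·6 + 4 = 16  −1 ⇒ G_1=15
G_1=15  [base 6] 2·6 + 3  →[6↦7]→  2·7 + 3 = 17  −1 ⇒ G_2=16
G_2=16  [base 7] 2·7 + 2  →[7↦8]→  2·8 + 2 = 18  −1 ⇒ G_3=17
G_3=17  [base 8] 2·8 + 1  →[8↦9]→  2·9 + 1 = 19  −1 ⇒ G_4=18
G_4=18  [base 9] 2·9  →[9↦10]→  2·10 = 20  −1 ⇒ G_5=19

ω·2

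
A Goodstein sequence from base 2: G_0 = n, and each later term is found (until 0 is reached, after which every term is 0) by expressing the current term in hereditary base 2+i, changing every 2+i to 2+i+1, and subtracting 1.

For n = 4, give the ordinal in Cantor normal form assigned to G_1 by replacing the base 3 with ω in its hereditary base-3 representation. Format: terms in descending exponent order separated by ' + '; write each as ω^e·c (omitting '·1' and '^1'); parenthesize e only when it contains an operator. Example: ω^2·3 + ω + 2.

(0) 4|_2 = 2^2 ↦ 3^3|_3 = 27 ⇒ 26
(1) 26|_3 = 2·3^2 + 2·3 + 2 ↦ 2·4^2 + 2·4 + 2|_4 = 42 ⇒ 41

ω^2·2 + ω·2 + 2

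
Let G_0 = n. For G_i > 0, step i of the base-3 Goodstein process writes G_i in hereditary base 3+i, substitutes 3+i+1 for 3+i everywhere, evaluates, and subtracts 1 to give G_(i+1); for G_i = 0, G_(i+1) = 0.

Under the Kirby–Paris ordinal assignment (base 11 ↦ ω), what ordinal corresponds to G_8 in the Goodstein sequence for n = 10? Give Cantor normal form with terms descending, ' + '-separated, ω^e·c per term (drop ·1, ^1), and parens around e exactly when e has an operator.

step 0: 10 = 3^2 + 1; sub 4 for 3: 4^2 + 1; = 17; G_1 = 17−1 = 16
step 1: 16 = 4^2; sub 5 for 4: 5^2; = 25; G_2 = 25−1 = 24
step 2: 24 = 4·5 + 4; sub 6 for 5: 4·6 + 4; = 28; G_3 = 28−1 = 27
step 3: 27 = 4·6 + 3; sub 7 for 6: 4·7 + 3; = 31; G_4 = 31−1 = 30
step 4: 30 = 4·7 + 2; sub 8 for 7: 4·8 + 2; = 34; G_5 = 34−1 = 33
step 5: 33 = 4·8 + 1; sub 9 for 8: 4·9 + 1; = 37; G_6 = 37−1 = 36
step 6: 36 = 4·9; sub 10 for 9: 4·10; = 40; G_7 = 40−1 = 39
step 7: 39 = 3·10 + 9; sub 11 for 10: 3·11 + 9; = 42; G_8 = 42−1 = 41

ω·3 + 8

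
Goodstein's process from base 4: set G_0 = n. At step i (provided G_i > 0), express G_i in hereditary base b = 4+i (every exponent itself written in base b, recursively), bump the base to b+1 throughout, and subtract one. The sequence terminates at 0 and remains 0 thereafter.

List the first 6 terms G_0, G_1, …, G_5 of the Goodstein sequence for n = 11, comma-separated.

base 4: 11 = 2·4 + 3; at 5: 2·5 + 3 = 13; next = 12
base 5: 12 = 2·5 + 2; at 6: 2·6 + 2 = 14; next = 13
base 6: 13 = 2·6 + 1; at 7: 2·7 + 1 = 15; next = 14
base 7: 14 = 2·7; at 8: 2·8 = 16; next = 15
base 8: 15 = 8 + 7; at 9: 9 + 7 = 16; next = 15

11, 12, 13, 14, 15, 15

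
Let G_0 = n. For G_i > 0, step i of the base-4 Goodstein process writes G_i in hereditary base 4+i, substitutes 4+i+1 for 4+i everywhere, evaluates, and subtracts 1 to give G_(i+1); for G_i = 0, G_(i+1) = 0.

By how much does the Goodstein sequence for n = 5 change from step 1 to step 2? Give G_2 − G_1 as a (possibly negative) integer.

5 —HB4→ 4 + 1 —bump→ 5 + 1 = 6 —(−1)→ 5
5 —HB5→ 5 —bump→ 6 = 6 —(−1)→ 5

0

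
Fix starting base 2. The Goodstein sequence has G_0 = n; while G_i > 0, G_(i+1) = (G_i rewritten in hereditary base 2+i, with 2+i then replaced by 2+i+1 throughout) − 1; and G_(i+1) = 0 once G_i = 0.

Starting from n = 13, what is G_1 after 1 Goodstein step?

108

step 0: 13 = 2^(2 + 1) + 2^2 + 1; sub 3 for 2: 3^(3 + 1) + 3^3 + 1; = 109; G_1 = 109−1 = 108
step 1: 108 = 3^(3 + 1) + 3^3; sub 4 for 3: 4^(4 + 1) + 4^4; = 1280; G_2 = 1280−1 = 1279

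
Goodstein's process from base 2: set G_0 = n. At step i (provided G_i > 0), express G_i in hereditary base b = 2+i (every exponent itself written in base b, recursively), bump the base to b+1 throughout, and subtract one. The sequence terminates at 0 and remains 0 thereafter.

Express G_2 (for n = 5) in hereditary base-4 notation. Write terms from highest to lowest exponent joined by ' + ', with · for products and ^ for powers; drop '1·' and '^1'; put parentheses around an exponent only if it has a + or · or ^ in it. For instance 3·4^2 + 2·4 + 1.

3·4^3 + 3·4^2 + 3·4 + 3

i=0: 5 = 2^2 + 1 (b=2); 2→3: 3^3 + 1 = 28; 28−1 = 27
i=1: 27 = 3^3 (b=3); 3→4: 4^4 = 256; 256−1 = 255
i=2: 255 = 3·4^3 + 3·4^2 + 3·4 + 3 (b=4); 4→5: 3·5^3 + 3·5^2 + 3·5 + 3 = 468; 468−1 = 467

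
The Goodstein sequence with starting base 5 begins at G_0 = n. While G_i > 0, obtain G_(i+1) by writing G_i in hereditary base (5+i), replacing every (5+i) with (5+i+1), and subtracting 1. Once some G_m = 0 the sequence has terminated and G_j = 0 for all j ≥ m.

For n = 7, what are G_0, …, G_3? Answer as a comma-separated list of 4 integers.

7, 7, 7, 7

step 0: 7 = 5 + 2; sub 6 for 5: 6 + 2; = 8; G_1 = 8−1 = 7
step 1: 7 = 6 + 1; sub 7 for 6: 7 + 1; = 8; G_2 = 8−1 = 7
step 2: 7 = 7; sub 8 for 7: 8; = 8; G_3 = 8−1 = 7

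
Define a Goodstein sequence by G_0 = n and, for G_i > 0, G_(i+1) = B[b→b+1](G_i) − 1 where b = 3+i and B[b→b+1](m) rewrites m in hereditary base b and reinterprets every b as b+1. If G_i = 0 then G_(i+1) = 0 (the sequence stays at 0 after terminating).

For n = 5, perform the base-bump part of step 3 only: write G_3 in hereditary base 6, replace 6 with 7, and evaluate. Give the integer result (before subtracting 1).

[0] 5 ≡ 3 + 2 (base 3). Lift 4: 6. −1: 5.
[1] 5 ≡ 4 + 1 (base 4). Lift 5: 6. −1: 5.
[2] 5 ≡ 5 (base 5). Lift 6: 6. −1: 5.

5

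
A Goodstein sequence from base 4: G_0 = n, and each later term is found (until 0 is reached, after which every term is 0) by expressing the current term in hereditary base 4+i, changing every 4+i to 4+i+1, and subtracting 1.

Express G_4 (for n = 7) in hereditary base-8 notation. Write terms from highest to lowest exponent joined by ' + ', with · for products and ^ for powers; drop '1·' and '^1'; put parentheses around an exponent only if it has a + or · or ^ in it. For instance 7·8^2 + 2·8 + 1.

7

G_0 = 7. HB_4(7) = 4 + 3. Bump = 8. G_1 = 7.
G_1 = 7. HB_5(7) = 5 + 2. Bump = 8. G_2 = 7.
G_2 = 7. HB_6(7) = 6 + 1. Bump = 8. G_3 = 7.
G_3 = 7. HB_7(7) = 7. Bump = 8. G_4 = 7.
G_4 = 7. HB_8(7) = 7. Bump = 7. G_5 = 6.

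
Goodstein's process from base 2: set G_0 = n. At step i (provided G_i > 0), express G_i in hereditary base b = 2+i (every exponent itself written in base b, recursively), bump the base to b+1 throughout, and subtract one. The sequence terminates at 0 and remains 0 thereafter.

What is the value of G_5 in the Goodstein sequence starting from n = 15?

6588344

i=0: 15 = 2^(2 + 1) + 2^2 + 2 + 1 (b=2); 2→3: 3^(3 + 1) + 3^3 + 3 + 1 = 112; 112−1 = 111
i=1: 111 = 3^(3 + 1) + 3^3 + 3 (b=3); 3→4: 4^(4 + 1) + 4^4 + 4 = 1284; 1284−1 = 1283
i=2: 1283 = 4^(4 + 1) + 4^4 + 3 (b=4); 4→5: 5^(5 + 1) + 5^5 + 3 = 18753; 18753−1 = 18752
i=3: 18752 = 5^(5 + 1) + 5^5 + 2 (b=5); 5→6: 6^(6 + 1) + 6^6 + 2 = 326594; 326594−1 = 326593
i=4: 326593 = 6^(6 + 1) + 6^6 + 1 (b=6); 6→7: 7^(7 + 1) + 7^7 + 1 = 6588345; 6588345−1 = 6588344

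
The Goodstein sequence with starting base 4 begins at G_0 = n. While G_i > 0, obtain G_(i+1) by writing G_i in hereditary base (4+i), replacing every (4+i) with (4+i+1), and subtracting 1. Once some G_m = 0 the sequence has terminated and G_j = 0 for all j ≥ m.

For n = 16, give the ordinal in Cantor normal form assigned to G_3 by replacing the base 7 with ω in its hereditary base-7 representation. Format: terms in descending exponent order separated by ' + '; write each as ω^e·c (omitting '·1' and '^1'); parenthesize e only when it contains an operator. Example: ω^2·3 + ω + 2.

i=0: 16 = 4^2 (b=4); 4→5: 5^2 = 25; 25−1 = 24
i=1: 24 = 4·5 + 4 (b=5); 5→6: 4·6 + 4 = 28; 28−1 = 27
i=2: 27 = 4·6 + 3 (b=6); 6→7: 4·7 + 3 = 31; 31−1 = 30

ω·4 + 2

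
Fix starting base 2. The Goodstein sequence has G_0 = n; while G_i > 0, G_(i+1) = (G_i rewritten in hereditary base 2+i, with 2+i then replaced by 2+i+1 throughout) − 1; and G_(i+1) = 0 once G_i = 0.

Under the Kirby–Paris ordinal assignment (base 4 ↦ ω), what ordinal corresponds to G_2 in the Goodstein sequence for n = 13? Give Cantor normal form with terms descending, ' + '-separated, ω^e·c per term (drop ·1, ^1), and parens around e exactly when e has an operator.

[0] 13 ≡ 2^(2 + 1) + 2^2 + 1 (base 2). Lift 3: 109. −1: 108.
[1] 108 ≡ 3^(3 + 1) + 3^3 (base 3). Lift 4: 1280. −1: 1279.
[2] 1279 ≡ 4^(4 + 1) + 3·4^3 + 3·4^2 + 3·4 + 3 (base 4). Lift 5: 16093. −1: 16092.

ω^(ω + 1) + ω^3·3 + ω^2·3 + ω·3 + 3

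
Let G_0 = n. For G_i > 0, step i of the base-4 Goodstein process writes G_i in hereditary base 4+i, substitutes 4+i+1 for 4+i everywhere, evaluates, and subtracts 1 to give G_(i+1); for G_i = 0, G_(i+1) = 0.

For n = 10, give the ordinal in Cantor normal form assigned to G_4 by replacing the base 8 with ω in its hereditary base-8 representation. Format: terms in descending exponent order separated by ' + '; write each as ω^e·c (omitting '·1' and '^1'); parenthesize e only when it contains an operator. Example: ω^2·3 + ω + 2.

ω + 5

[0] 10 ≡ 2·4 + 2 (base 4). Lift 5: 12. −1: 11.
[1] 11 ≡ 2·5 + 1 (base 5). Lift 6: 13. −1: 12.
[2] 12 ≡ 2·6 (base 6). Lift 7: 14. −1: 13.
[3] 13 ≡ 7 + 6 (base 7). Lift 8: 14. −1: 13.
[4] 13 ≡ 8 + 5 (base 8). Lift 9: 14. −1: 13.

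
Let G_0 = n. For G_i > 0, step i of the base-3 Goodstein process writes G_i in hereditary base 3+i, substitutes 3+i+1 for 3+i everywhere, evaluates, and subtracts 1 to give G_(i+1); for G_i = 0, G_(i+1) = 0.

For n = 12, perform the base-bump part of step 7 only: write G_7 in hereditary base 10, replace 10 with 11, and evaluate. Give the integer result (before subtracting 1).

i=0: 12 = 3^2 + 3 (b=3); 3→4: 4^2 + 4 = 20; 20−1 = 19
i=1: 19 = 4^2 + 3 (b=4); 4→5: 5^2 + 3 = 28; 28−1 = 27
i=2: 27 = 5^2 + 2 (b=5); 5→6: 6^2 + 2 = 38; 38−1 = 37
i=3: 37 = 6^2 + 1 (b=6); 6→7: 7^2 + 1 = 50; 50−1 = 49
i=4: 49 = 7^2 (b=7); 7→8: 8^2 = 64; 64−1 = 63
i=5: 63 = 7·8 + 7 (b=8); 8→9: 7·9 + 7 = 70; 70−1 = 69
i=6: 69 = 7·9 + 6 (b=9); 9→10: 7·10 + 6 = 76; 76−1 = 75
i=7: 75 = 7·10 + 5 (b=10); 10→11: 7·11 + 5 = 82; 82−1 = 81

82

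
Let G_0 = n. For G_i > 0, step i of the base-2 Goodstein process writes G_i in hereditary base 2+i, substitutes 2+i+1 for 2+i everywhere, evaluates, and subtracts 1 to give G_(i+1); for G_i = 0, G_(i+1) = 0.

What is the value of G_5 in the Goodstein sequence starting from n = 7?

(0) 7|_2 = 2^2 + 2 + 1 ↦ 3^3 + 3 + 1|_3 = 31 ⇒ 30
(1) 30|_3 = 3^3 + 3 ↦ 4^4 + 4|_4 = 260 ⇒ 259
(2) 259|_4 = 4^4 + 3 ↦ 5^5 + 3|_5 = 3128 ⇒ 3127
(3) 3127|_5 = 5^5 + 2 ↦ 6^6 + 2|_6 = 46658 ⇒ 46657
(4) 46657|_6 = 6^6 + 1 ↦ 7^7 + 1|_7 = 823544 ⇒ 823543
(5) 823543|_7 = 7^7 ↦ 8^8|_8 = 16777216 ⇒ 16777215

823543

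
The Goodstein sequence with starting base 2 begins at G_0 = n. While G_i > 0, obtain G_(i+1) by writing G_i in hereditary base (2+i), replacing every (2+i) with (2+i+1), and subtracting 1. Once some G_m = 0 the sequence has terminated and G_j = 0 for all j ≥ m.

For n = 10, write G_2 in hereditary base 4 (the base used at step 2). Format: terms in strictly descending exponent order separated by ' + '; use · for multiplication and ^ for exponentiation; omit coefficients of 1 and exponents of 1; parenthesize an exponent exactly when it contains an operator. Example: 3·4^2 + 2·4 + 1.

10 —HB2→ 2^(2 + 1) + 2 —bump→ 3^(3 + 1) + 3 = 84 —(−1)→ 83
83 —HB3→ 3^(3 + 1) + 2 —bump→ 4^(4 + 1) + 2 = 1026 —(−1)→ 1025

4^(4 + 1) + 1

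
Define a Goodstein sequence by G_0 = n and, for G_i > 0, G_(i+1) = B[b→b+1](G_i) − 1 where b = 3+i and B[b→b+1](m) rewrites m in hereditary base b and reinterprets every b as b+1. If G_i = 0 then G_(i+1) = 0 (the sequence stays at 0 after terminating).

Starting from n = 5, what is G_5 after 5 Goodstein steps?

(0) 5|_3 = 3 + 2 ↦ 4 + 2|_4 = 6 ⇒ 5
(1) 5|_4 = 4 + 1 ↦ 5 + 1|_5 = 6 ⇒ 5
(2) 5|_5 = 5 ↦ 6|_6 = 6 ⇒ 5
(3) 5|_6 = 5 ↦ 5|_7 = 5 ⇒ 4
(4) 4|_7 = 4 ↦ 4|_8 = 4 ⇒ 3
(5) 3|_8 = 3 ↦ 3|_9 = 3 ⇒ 2

3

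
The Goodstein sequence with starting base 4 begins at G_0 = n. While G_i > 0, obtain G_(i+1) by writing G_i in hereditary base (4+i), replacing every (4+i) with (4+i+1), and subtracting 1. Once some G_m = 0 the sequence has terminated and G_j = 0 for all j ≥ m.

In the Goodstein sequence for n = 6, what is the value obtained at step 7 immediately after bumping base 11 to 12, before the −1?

step 0: 6 = 4 + 2; sub 5 for 4: 5 + 2; = 7; G_1 = 7−1 = 6
step 1: 6 = 5 + 1; sub 6 for 5: 6 + 1; = 7; G_2 = 7−1 = 6
step 2: 6 = 6; sub 7 for 6: 7; = 7; G_3 = 7−1 = 6
step 3: 6 = 6; sub 8 for 7: 6; = 6; G_4 = 6−1 = 5
step 4: 5 = 5; sub 9 for 8: 5; = 5; G_5 = 5−1 = 4
step 5: 4 = 4; sub 10 for 9: 4; = 4; G_6 = 4−1 = 3
step 6: 3 = 3; sub 11 for 10: 3; = 3; G_7 = 3−1 = 2

2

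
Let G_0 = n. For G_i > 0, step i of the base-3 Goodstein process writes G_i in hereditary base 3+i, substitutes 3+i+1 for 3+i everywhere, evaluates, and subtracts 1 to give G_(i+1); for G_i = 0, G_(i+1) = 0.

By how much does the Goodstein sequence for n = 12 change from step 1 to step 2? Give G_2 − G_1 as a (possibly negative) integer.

8

base 3: 12 = 3^2 + 3; at 4: 4^2 + 4 = 20; next = 19
base 4: 19 = 4^2 + 3; at 5: 5^2 + 3 = 28; next = 27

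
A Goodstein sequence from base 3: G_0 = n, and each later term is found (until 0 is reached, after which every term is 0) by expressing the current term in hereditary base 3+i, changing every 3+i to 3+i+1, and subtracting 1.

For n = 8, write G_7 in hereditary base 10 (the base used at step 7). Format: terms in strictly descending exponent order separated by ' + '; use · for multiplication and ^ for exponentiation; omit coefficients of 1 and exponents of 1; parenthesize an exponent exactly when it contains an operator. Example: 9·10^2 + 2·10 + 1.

G_0=8  [base 3] 2·3 + 2  →[3↦4]→  2·4 + 2 = 10  −1 ⇒ G_1=9
G_1=9  [base 4] 2·4 + 1  →[4↦5]→  2·5 + 1 = 11  −1 ⇒ G_2=10
G_2=10  [base 5] 2·5  →[5↦6]→  2·6 = 12  −1 ⇒ G_3=11
G_3=11  [base 6] 6 + 5  →[6↦7]→  7 + 5 = 12  −1 ⇒ G_4=11
G_4=11  [base 7] 7 + 4  →[7↦8]→  8 + 4 = 12  −1 ⇒ G_5=11
G_5=11  [base 8] 8 + 3  →[8↦9]→  9 + 3 = 12  −1 ⇒ G_6=11
G_6=11  [base 9] 9 + 2  →[9↦10]→  10 + 2 = 12  −1 ⇒ G_7=11

10 + 1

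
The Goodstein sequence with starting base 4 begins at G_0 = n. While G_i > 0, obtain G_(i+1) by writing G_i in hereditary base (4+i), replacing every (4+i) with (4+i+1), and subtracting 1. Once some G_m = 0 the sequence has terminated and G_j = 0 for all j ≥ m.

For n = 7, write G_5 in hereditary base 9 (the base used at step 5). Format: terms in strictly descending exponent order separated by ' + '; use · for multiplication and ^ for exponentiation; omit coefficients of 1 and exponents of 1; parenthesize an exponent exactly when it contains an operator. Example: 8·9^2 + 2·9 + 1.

6

i=0: 7 = 4 + 3 (b=4); 4→5: 5 + 3 = 8; 8−1 = 7
i=1: 7 = 5 + 2 (b=5); 5→6: 6 + 2 = 8; 8−1 = 7
i=2: 7 = 6 + 1 (b=6); 6→7: 7 + 1 = 8; 8−1 = 7
i=3: 7 = 7 (b=7); 7→8: 8 = 8; 8−1 = 7
i=4: 7 = 7 (b=8); 8→9: 7 = 7; 7−1 = 6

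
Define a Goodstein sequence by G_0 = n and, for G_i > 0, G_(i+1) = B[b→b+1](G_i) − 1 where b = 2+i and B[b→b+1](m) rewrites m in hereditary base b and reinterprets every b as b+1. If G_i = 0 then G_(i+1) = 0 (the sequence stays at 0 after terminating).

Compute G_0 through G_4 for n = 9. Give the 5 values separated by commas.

G_0 = 9. HB_2(9) = 2^(2 + 1) + 1. Bump = 82. G_1 = 81.
G_1 = 81. HB_3(81) = 3^(3 + 1). Bump = 1024. G_2 = 1023.
G_2 = 1023. HB_4(1023) = 3·4^4 + 3·4^3 + 3·4^2 + 3·4 + 3. Bump = 9843. G_3 = 9842.
G_3 = 9842. HB_5(9842) = 3·5^5 + 3·5^3 + 3·5^2 + 3·5 + 2. Bump = 140744. G_4 = 140743.

9, 81, 1023, 9842, 140743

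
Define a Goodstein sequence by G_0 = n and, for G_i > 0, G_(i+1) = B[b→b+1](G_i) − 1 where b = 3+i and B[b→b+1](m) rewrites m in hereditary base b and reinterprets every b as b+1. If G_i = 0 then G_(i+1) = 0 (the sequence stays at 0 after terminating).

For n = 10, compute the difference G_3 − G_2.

10 —HB3→ 3^2 + 1 —bump→ 4^2 + 1 = 17 —(−1)→ 16
16 —HB4→ 4^2 —bump→ 5^2 = 25 —(−1)→ 24
24 —HB5→ 4·5 + 4 —bump→ 4·6 + 4 = 28 —(−1)→ 27

3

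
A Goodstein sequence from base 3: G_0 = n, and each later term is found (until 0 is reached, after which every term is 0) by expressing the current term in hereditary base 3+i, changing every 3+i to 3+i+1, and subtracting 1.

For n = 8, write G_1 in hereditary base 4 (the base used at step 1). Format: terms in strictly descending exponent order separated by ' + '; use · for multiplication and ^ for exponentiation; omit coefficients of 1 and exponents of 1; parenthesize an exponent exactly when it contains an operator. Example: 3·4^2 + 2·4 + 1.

2·4 + 1

i=0: 8 = 2·3 + 2 (b=3); 3→4: 2·4 + 2 = 10; 10−1 = 9
i=1: 9 = 2·4 + 1 (b=4); 4→5: 2·5 + 1 = 11; 11−1 = 10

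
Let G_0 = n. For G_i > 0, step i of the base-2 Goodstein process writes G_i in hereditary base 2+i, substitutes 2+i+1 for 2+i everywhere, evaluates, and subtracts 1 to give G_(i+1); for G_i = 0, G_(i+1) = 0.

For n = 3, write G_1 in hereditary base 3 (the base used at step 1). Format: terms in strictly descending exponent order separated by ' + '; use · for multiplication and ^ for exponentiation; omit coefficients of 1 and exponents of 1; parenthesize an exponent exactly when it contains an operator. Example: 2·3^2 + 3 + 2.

3

3 —HB2→ 2 + 1 —bump→ 3 + 1 = 4 —(−1)→ 3
3 —HB3→ 3 —bump→ 4 = 4 —(−1)→ 3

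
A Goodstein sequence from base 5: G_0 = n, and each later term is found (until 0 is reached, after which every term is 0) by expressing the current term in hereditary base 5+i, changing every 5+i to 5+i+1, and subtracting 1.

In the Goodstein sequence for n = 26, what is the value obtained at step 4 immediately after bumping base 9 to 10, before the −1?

G_0=26  [base 5] 5^2 + 1  →[5↦6]→  6^2 + 1 = 37  −1 ⇒ G_1=36
G_1=36  [base 6] 6^2  →[6↦7]→  7^2 = 49  −1 ⇒ G_2=48
G_2=48  [base 7] 6·7 + 6  →[7↦8]→  6·8 + 6 = 54  −1 ⇒ G_3=53
G_3=53  [base 8] 6·8 + 5  →[8↦9]→  6·9 + 5 = 59  −1 ⇒ G_4=58
G_4=58  [base 9] 6·9 + 4  →[9↦10]→  6·10 + 4 = 64  −1 ⇒ G_5=63

64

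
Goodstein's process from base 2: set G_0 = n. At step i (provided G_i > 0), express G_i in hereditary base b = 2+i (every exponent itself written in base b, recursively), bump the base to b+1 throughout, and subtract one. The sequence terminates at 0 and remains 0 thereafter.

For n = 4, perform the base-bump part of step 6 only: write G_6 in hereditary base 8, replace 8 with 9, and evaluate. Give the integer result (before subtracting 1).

174

i=0: 4 = 2^2 (b=2); 2→3: 3^3 = 27; 27−1 = 26
i=1: 26 = 2·3^2 + 2·3 + 2 (b=3); 3→4: 2·4^2 + 2·4 + 2 = 42; 42−1 = 41
i=2: 41 = 2·4^2 + 2·4 + 1 (b=4); 4→5: 2·5^2 + 2·5 + 1 = 61; 61−1 = 60
i=3: 60 = 2·5^2 + 2·5 (b=5); 5→6: 2·6^2 + 2·6 = 84; 84−1 = 83
i=4: 83 = 2·6^2 + 6 + 5 (b=6); 6→7: 2·7^2 + 7 + 5 = 110; 110−1 = 109
i=5: 109 = 2·7^2 + 7 + 4 (b=7); 7→8: 2·8^2 + 8 + 4 = 140; 140−1 = 139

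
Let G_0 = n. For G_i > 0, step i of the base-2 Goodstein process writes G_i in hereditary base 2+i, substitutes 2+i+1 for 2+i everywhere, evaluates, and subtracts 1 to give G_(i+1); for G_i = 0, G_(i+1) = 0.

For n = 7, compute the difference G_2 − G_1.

229

G_0 = 7. HB_2(7) = 2^2 + 2 + 1. Bump = 31. G_1 = 30.
G_1 = 30. HB_3(30) = 3^3 + 3. Bump = 260. G_2 = 259.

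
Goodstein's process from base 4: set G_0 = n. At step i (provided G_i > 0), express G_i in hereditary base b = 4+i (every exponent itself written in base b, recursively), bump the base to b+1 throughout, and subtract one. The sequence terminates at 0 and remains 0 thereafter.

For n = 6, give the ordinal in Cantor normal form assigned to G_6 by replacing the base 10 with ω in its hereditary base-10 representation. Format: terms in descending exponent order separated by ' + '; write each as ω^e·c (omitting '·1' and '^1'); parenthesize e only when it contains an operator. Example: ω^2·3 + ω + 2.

G_0 = 6. HB_4(6) = 4 + 2. Bump = 7. G_1 = 6.
G_1 = 6. HB_5(6) = 5 + 1. Bump = 7. G_2 = 6.
G_2 = 6. HB_6(6) = 6. Bump = 7. G_3 = 6.
G_3 = 6. HB_7(6) = 6. Bump = 6. G_4 = 5.
G_4 = 5. HB_8(5) = 5. Bump = 5. G_5 = 4.
G_5 = 4. HB_9(4) = 4. Bump = 4. G_6 = 3.
G_6 = 3. HB_10(3) = 3. Bump = 3. G_7 = 2.

3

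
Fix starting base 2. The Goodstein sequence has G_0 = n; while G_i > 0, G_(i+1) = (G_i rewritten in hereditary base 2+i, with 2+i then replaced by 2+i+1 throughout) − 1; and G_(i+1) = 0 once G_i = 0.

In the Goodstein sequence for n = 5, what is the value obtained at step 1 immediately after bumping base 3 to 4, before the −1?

256

(0) 5|_2 = 2^2 + 1 ↦ 3^3 + 1|_3 = 28 ⇒ 27
(1) 27|_3 = 3^3 ↦ 4^4|_4 = 256 ⇒ 255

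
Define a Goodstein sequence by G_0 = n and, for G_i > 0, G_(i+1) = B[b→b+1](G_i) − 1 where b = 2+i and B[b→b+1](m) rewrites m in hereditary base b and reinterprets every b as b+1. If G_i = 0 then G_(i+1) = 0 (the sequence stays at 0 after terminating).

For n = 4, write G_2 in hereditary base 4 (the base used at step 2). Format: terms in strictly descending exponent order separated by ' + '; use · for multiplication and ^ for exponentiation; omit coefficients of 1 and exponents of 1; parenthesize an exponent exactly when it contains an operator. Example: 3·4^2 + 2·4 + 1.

i=0: 4 = 2^2 (b=2); 2→3: 3^3 = 27; 27−1 = 26
i=1: 26 = 2·3^2 + 2·3 + 2 (b=3); 3→4: 2·4^2 + 2·4 + 2 = 42; 42−1 = 41
i=2: 41 = 2·4^2 + 2·4 + 1 (b=4); 4→5: 2·5^2 + 2·5 + 1 = 61; 61−1 = 60

2·4^2 + 2·4 + 1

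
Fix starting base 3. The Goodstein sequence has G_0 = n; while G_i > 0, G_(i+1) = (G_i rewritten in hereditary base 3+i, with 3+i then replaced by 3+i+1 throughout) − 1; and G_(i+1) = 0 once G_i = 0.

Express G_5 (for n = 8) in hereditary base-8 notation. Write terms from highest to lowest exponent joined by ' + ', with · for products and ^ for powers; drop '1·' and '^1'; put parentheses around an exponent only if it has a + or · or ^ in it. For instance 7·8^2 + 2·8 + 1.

step 0: 8 = 2·3 + 2; sub 4 for 3: 2·4 + 2; = 10; G_1 = 10−1 = 9
step 1: 9 = 2·4 + 1; sub 5 for 4: 2·5 + 1; = 11; G_2 = 11−1 = 10
step 2: 10 = 2·5; sub 6 for 5: 2·6; = 12; G_3 = 12−1 = 11
step 3: 11 = 6 + 5; sub 7 for 6: 7 + 5; = 12; G_4 = 12−1 = 11
step 4: 11 = 7 + 4; sub 8 for 7: 8 + 4; = 12; G_5 = 12−1 = 11
step 5: 11 = 8 + 3; sub 9 for 8: 9 + 3; = 12; G_6 = 12−1 = 11

8 + 3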